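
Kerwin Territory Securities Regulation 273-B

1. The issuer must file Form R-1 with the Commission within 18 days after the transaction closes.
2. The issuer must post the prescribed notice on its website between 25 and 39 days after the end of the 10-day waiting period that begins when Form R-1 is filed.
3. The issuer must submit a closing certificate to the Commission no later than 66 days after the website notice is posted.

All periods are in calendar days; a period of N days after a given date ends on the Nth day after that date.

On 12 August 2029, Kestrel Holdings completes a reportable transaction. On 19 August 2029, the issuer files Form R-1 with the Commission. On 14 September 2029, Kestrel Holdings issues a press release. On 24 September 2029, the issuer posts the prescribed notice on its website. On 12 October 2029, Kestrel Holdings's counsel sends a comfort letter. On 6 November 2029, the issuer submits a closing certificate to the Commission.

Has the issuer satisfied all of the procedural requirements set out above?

(1) due by 12 August 2029 + 18 days = 30 August 2029; completed 19 August 2029, before the deadline.
(2) the permitted window runs from 29 August 2029 + 25 = 23 September 2029 to 29 August 2029 + 39 = 7 October 2029; 24 September 2029 falls inside that range.
(3) due by 24 September 2029 + 66 days = 29 November 2029; 6 November 2029 is within that limit.

Yes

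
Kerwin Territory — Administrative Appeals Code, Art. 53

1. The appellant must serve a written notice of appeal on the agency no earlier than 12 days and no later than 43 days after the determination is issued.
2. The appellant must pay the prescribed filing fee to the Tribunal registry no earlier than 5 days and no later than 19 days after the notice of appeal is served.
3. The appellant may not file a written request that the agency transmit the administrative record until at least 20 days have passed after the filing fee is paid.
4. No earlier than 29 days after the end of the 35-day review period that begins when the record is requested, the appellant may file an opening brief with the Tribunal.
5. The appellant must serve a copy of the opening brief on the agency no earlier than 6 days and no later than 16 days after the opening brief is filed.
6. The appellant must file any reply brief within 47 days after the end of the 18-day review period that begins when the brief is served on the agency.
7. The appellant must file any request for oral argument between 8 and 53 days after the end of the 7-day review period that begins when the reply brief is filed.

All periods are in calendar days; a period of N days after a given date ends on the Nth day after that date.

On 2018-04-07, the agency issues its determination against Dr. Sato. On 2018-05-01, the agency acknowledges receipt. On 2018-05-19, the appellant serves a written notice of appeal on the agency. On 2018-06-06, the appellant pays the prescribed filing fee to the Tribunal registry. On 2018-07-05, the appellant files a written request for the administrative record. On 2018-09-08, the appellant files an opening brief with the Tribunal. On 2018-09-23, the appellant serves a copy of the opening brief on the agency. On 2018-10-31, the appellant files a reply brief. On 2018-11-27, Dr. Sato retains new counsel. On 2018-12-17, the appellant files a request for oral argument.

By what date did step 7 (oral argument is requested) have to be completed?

2018-12-30

The reply brief is filed on 2018-10-31; the 7-day review period therefore ends 2018-11-07, and step 7 runs from that date. The window is 8–53 days after 2018-11-07; it closes on 2018-12-30.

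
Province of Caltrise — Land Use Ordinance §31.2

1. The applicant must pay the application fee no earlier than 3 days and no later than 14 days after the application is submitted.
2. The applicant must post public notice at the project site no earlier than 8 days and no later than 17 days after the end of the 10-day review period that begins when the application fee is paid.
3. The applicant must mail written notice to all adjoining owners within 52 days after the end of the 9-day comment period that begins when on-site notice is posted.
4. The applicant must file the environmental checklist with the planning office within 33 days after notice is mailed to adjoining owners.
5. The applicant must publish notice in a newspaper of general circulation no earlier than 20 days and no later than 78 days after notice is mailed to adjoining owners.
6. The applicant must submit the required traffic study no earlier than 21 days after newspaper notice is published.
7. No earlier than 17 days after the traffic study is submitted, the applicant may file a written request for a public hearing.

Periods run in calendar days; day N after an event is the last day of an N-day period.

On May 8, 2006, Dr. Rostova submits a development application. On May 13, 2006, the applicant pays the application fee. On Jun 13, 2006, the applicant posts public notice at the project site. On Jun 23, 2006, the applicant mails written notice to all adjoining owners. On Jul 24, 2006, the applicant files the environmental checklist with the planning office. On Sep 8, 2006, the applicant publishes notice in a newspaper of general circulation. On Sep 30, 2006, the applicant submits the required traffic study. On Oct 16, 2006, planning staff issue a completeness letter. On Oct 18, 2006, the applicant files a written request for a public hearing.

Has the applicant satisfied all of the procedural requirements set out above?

Step 1: the window is 3–14 days after May 8, 2006 (when the application is submitted), so May 11, 2006 through May 22, 2006; May 13, 2006 falls inside that range.
Step 2: the window is 8–17 days after May 23, 2006 (end of the 10-day review period, which began when the application fee is paid on May 13, 2006), so May 31, 2006 through Jun 9, 2006; Jun 13, 2006 is 4 days past the end of the window.

No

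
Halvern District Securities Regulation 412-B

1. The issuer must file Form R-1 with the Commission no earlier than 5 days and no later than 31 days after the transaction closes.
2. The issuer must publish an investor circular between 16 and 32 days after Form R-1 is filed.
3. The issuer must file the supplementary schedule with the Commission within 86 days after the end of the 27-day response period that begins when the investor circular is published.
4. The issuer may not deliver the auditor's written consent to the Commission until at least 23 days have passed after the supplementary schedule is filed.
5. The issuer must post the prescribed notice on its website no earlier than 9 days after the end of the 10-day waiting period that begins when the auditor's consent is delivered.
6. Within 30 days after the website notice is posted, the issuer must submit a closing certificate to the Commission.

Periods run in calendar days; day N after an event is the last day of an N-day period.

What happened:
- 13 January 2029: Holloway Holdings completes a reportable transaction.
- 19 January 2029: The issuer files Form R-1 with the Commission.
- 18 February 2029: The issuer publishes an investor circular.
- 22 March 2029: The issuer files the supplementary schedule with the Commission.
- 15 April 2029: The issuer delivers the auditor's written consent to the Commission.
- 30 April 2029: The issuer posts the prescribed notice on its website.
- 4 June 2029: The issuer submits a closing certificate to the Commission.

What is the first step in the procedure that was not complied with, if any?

(1) the permitted window runs from 13 January 2029 + 5 = 18 January 2029 to 13 January 2029 + 31 = 13 February 2029; done 19 January 2029 — within the window.
(2) the permitted window runs from 19 January 2029 + 16 = 4 February 2029 to 19 January 2029 + 32 = 20 February 2029; done 18 February 2029 — within the window.
(3) due by 17 March 2029 + 86 days = 11 June 2029; done 22 March 2029 — timely.
(4) permitted from 22 March 2029 + 23 days = 14 April 2029 onward; done 15 April 2029 — permitted.
(5) permitted from 25 April 2029 + 9 days = 4 May 2029 onward; 30 April 2029 is 4 days before the earliest permitted date.

Step 5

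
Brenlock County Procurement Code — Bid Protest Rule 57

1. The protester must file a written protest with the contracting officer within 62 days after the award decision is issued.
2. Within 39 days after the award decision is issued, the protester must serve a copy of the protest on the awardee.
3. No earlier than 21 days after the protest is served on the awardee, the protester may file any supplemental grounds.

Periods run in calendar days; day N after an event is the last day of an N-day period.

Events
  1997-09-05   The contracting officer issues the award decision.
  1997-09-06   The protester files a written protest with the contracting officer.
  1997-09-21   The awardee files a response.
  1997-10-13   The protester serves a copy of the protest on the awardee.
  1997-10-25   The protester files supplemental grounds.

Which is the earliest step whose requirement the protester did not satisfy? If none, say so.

Step 3

(1) due by 1997-09-05 + 62 days = 1997-11-06; 1997-09-06 is within that limit.
(2) due by 1997-09-05 + 39 days = 1997-10-14; completed 1997-10-13, before the deadline.
(3) permitted from 1997-10-13 + 21 days = 1997-11-03 onward; 1997-10-25 is 9 days before the earliest permitted date.
Later steps need not be reached.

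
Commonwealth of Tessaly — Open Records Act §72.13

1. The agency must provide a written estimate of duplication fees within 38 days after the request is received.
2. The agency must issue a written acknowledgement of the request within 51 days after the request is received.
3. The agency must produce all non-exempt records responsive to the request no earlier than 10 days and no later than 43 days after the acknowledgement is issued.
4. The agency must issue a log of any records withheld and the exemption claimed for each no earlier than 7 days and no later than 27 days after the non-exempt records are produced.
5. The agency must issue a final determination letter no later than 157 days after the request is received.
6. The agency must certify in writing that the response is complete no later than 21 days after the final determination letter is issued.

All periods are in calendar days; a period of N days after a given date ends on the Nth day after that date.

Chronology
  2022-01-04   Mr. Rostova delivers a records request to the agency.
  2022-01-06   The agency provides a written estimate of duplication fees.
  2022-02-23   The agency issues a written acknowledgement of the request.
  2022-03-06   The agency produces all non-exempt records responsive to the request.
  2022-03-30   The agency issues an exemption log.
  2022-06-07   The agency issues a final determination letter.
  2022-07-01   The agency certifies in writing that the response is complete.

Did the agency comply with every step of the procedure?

Step 1: 38 days after 2022-01-04 (when the request is received) is 2022-02-11; 2022-01-06 is within that limit.
Step 2: 51 days after 2022-01-04 (when the request is received) is 2022-02-24; done 2022-02-23 — timely.
Step 3: the window is 10–43 days after 2022-02-23 (when the acknowledgement is issued), so 2022-03-05 through 2022-04-07; done 2022-03-06 — within the window.
Step 4: the window is 7–27 days after 2022-03-06 (when the non-exempt records are produced), so 2022-03-13 through 2022-04-02; 2022-03-30 falls inside that range.
Step 5: 157 days after 2022-01-04 (when the request is received) is 2022-06-10; completed 2022-06-07, before the deadline.
Step 6: 21 days after 2022-06-07 (when the final determination letter is issued) is 2022-06-28; not done until 2022-07-01, 3 days after the deadline.
That is the first point of non-compliance.

No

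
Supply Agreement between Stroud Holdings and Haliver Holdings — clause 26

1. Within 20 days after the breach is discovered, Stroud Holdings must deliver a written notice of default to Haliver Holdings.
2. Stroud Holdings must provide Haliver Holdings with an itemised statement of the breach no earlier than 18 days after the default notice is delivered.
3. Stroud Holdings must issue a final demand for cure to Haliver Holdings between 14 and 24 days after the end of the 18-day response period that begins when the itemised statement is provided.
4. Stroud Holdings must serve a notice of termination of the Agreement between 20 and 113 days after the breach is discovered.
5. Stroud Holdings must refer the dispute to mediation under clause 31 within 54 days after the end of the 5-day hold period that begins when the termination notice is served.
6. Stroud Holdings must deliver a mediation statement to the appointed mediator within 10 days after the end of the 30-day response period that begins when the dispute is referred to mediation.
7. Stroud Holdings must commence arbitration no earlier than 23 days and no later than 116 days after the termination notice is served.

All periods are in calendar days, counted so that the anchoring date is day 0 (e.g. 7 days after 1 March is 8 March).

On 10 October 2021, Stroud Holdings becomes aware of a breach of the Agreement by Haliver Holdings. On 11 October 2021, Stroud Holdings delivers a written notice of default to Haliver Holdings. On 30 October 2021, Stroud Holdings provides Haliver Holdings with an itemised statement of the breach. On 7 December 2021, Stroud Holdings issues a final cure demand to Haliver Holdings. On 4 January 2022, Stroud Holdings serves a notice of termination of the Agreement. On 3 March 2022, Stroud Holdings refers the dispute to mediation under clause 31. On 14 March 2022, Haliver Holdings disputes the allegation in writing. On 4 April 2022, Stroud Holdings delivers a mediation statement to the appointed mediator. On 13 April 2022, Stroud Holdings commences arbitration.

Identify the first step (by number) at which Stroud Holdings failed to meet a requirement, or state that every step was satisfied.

Step 1: 20 days after 10 October 2021 (when the breach is discovered) is 30 October 2021; completed 11 October 2021, before the deadline.
Step 2: the earliest permitted date is 18 days after 11 October 2021 (when the default notice is delivered), i.e. 29 October 2021; done 30 October 2021, after the minimum wait.
Step 3: the window is 14–24 days after 17 November 2021 (end of the 18-day response period, which began when the itemised statement is provided on 30 October 2021), so 1 December 2021 through 11 December 2021; 7 December 2021 falls inside that range.
Step 4: the window is 20–113 days after 10 October 2021 (when the breach is discovered), so 30 October 2021 through 31 January 2022; done 4 January 2022, which is between those dates.
Step 5: 54 days after 9 January 2022 (end of the 5-day hold period, which began when the termination notice is served on 4 January 2022) is 4 March 2022; completed 3 March 2022, before the deadline.
Step 6: 10 days after 2 April 2022 (end of the 30-day response period, which began when the dispute is referred to mediation on 3 March 2022) is 12 April 2022; done 4 April 2022 — timely.
Step 7: the window is 23–116 days after 4 January 2022 (when the termination notice is served), so 27 January 2022 through 30 April 2022; 13 April 2022 falls inside that range.

None — every step was satisfied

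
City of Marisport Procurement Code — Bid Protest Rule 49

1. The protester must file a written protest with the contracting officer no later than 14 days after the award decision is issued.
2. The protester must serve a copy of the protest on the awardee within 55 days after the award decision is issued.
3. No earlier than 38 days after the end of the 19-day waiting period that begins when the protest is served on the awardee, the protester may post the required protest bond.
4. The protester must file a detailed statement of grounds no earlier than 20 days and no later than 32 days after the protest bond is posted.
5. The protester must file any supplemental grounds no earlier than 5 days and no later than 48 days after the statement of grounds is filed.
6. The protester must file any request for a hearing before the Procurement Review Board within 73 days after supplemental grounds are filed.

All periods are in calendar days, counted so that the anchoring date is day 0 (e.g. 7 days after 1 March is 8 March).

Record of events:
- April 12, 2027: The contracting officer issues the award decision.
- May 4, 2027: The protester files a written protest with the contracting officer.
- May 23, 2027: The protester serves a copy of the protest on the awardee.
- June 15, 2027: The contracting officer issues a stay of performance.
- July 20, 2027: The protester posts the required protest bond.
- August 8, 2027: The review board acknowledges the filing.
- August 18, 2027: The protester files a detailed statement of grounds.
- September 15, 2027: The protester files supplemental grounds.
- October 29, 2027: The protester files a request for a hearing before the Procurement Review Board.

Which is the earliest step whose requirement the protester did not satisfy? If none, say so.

Step 1

Step 1 — counting 14 days from April 12, 2027 (when the award decision is issued) gives a deadline of April 26, 2027; done May 4, 2027 — 8 days late.
Later steps need not be reached.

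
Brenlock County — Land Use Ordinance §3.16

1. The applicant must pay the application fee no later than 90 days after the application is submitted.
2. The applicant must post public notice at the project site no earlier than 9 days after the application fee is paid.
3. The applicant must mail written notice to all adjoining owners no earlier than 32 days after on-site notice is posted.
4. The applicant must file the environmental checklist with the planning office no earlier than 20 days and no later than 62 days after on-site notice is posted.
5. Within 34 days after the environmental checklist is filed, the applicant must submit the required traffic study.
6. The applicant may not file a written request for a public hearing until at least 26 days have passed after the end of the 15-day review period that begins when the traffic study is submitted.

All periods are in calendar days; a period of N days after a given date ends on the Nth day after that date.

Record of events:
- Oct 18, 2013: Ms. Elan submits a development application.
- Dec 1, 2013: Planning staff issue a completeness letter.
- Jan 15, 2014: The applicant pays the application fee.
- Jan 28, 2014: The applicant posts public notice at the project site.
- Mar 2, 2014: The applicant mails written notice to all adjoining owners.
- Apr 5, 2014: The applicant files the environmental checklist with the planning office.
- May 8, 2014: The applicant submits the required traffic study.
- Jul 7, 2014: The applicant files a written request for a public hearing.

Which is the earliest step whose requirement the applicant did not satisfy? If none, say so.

Step 1 — counting 90 days from Oct 18, 2013 (when the application is submitted) gives a deadline of Jan 16, 2014; completed Jan 15, 2014, before the deadline.
Step 2 — must wait 9 days from Jan 15, 2014 (when the application fee is paid), so not before Jan 24, 2014; done Jan 28, 2014 — permitted.
Step 3 — must wait 32 days from Jan 28, 2014 (when on-site notice is posted), so not before Mar 1, 2014; done Mar 2, 2014 — permitted.
Step 4 — 20 and 62 days from Jan 28, 2014 (when on-site notice is posted) are Feb 17, 2014 and Mar 31, 2014 respectively; done Apr 5, 2014 — 5 days after the window closed.

Step 4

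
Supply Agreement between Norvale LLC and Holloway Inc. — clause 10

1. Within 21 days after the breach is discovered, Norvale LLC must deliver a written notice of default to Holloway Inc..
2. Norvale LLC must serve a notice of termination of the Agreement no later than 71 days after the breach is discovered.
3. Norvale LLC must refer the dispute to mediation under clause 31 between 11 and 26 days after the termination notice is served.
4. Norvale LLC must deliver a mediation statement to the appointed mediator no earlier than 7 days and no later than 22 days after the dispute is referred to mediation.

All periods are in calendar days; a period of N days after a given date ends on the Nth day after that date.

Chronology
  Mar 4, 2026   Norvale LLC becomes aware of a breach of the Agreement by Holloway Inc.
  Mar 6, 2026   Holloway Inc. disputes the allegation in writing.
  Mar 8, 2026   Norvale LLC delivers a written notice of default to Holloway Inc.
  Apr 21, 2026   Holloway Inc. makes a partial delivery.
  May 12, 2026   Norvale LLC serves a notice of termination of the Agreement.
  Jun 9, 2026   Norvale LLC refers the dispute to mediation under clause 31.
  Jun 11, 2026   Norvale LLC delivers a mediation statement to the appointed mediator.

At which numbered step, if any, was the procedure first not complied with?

Step 3

Step 1 — counting 21 days from Mar 4, 2026 (when the breach is discovered) gives a deadline of Mar 25, 2026; completed Mar 8, 2026, before the deadline.
Step 2 — counting 71 days from Mar 4, 2026 (when the breach is discovered) gives a deadline of May 14, 2026; completed May 12, 2026, before the deadline.
Step 3 — 11 and 26 days from May 12, 2026 (when the termination notice is served) are May 23, 2026 and Jun 7, 2026 respectively; Jun 9, 2026 is 2 days past the end of the window.
Later steps need not be reached.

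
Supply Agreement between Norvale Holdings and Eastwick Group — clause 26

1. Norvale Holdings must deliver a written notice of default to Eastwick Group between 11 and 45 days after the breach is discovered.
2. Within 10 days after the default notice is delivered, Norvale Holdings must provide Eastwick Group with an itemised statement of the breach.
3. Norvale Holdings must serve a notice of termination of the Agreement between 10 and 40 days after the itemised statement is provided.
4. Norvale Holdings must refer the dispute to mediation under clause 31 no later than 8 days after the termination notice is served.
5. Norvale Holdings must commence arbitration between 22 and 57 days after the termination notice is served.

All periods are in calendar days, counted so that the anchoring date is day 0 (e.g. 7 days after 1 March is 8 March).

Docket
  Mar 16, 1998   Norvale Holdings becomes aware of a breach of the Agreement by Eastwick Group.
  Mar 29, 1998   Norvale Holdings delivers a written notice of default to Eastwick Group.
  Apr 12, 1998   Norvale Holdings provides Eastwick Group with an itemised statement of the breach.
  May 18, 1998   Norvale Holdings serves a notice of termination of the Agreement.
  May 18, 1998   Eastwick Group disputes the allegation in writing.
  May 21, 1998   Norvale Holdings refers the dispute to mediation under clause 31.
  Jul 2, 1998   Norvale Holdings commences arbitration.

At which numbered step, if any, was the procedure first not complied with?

Step 2

(1) the permitted window runs from Mar 16, 1998 + 11 = Mar 27, 1998 to Mar 16, 1998 + 45 = Apr 30, 1998; done Mar 29, 1998 — within the window.
(2) due by Mar 29, 1998 + 10 days = Apr 8, 1998; Apr 12, 1998 misses that deadline by 4 days.
Later steps need not be reached.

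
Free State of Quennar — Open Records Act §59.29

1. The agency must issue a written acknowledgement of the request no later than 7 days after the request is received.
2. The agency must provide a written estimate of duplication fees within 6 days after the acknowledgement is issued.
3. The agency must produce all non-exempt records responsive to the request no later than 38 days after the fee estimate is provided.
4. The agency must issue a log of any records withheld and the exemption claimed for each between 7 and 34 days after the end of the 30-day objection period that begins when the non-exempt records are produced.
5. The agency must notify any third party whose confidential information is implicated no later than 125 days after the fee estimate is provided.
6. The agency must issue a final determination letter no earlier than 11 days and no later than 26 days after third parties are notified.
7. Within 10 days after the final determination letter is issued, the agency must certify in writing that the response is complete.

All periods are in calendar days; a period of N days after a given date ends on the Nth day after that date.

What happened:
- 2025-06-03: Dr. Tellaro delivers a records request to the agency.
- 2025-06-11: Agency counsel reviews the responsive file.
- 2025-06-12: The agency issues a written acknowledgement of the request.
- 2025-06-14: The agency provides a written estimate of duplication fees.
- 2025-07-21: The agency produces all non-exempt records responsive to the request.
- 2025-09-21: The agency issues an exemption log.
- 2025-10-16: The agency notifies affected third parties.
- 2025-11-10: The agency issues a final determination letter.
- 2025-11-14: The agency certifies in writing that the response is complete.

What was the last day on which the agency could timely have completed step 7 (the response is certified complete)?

Step 7 runs from 2025-11-10, when the final determination letter is issued. 10 days after 2025-11-10 is 2025-11-20.

2025-11-20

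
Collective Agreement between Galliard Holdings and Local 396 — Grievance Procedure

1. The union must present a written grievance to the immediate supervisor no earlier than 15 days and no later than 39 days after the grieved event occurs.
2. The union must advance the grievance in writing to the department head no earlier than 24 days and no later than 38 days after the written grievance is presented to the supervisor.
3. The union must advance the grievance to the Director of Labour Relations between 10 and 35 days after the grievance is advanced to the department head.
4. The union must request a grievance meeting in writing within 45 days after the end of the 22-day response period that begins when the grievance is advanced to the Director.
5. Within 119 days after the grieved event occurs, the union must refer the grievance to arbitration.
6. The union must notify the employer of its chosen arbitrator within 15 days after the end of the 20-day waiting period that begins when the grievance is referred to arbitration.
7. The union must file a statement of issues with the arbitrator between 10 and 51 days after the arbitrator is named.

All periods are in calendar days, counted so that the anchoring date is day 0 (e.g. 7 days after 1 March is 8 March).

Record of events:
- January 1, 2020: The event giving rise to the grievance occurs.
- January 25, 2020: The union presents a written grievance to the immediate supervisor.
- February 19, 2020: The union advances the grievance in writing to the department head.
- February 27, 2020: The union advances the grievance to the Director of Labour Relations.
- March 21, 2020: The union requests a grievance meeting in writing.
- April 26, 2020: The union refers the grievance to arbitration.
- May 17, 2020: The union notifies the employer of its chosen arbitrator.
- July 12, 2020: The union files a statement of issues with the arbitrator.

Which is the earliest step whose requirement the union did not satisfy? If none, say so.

Step 3

(1) the permitted window runs from January 1, 2020 + 15 = January 16, 2020 to January 1, 2020 + 39 = February 9, 2020; done January 25, 2020 — within the window.
(2) the permitted window runs from January 25, 2020 + 24 = February 18, 2020 to January 25, 2020 + 38 = March 3, 2020; done February 19, 2020 — within the window.
(3) the permitted window runs from February 19, 2020 + 10 = February 29, 2020 to February 19, 2020 + 35 = March 25, 2020; done February 27, 2020 — 2 days before the window opened.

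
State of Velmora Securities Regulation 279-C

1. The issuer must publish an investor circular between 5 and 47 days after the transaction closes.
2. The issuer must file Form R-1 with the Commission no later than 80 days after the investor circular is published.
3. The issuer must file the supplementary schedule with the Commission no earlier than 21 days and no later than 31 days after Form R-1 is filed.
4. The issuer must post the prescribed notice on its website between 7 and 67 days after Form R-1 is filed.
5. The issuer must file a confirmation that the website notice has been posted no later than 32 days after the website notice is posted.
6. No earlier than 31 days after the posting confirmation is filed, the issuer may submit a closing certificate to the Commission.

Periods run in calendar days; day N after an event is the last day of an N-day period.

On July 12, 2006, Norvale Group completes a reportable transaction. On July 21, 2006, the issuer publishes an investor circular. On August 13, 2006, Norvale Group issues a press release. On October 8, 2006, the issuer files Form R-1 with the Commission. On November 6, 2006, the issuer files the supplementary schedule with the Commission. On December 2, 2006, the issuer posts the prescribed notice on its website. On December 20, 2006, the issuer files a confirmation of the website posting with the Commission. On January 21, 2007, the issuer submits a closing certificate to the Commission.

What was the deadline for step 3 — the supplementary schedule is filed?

Step 3 runs from October 8, 2006, when Form R-1 is filed. The window is 21–31 days after October 8, 2006; it closes on November 8, 2006.

November 8, 2006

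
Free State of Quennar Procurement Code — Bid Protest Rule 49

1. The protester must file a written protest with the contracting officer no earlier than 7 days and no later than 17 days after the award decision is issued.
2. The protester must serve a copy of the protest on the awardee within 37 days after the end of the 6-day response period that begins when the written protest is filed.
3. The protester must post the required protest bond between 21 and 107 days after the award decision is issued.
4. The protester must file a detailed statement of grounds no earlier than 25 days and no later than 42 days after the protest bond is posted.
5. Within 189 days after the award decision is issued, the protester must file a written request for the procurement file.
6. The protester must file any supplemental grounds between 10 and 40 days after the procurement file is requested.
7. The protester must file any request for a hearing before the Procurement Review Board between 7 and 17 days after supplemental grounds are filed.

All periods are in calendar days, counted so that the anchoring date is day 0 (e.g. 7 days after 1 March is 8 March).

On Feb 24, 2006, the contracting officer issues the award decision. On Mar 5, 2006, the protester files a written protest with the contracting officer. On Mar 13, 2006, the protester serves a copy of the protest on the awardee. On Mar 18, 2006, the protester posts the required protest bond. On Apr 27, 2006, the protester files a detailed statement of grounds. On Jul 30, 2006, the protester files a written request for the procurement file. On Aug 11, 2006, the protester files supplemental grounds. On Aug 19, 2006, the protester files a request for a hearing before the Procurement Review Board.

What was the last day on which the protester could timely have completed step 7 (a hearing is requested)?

Aug 28, 2006

Step 7 runs from Aug 11, 2006, when supplemental grounds are filed. The window is 7–17 days after Aug 11, 2006; it closes on Aug 28, 2006.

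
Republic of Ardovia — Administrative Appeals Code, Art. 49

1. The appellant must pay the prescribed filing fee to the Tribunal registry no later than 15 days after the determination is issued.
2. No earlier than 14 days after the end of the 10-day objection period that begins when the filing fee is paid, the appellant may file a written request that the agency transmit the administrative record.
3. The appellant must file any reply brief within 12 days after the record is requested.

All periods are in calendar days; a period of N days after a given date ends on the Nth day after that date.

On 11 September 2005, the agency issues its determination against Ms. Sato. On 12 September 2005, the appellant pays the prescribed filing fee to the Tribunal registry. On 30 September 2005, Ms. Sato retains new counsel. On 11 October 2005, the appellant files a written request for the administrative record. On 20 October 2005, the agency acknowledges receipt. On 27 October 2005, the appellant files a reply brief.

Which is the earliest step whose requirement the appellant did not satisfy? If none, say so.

Step 3

(1) due by 11 September 2005 + 15 days = 26 September 2005; done 12 September 2005 — timely.
(2) permitted from 22 September 2005 + 14 days = 6 October 2005 onward; 11 October 2005 is on or after that date.
(3) due by 11 October 2005 + 12 days = 23 October 2005; 27 October 2005 misses that deadline by 4 days.
The analysis stops there.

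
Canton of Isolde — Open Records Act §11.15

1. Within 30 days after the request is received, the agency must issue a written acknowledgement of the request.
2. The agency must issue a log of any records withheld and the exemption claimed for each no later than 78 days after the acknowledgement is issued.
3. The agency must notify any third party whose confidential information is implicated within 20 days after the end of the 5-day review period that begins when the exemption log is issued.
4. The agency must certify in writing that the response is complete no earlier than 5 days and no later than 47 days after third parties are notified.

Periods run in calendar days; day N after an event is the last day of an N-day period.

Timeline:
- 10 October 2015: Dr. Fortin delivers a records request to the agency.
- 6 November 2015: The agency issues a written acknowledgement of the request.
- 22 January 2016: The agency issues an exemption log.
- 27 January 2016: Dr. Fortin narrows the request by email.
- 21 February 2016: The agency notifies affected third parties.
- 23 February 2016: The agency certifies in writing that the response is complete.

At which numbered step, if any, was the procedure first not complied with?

Step 3

(1) due by 10 October 2015 + 30 days = 9 November 2015; 6 November 2015 is within that limit.
(2) due by 6 November 2015 + 78 days = 23 January 2016; 22 January 2016 is within that limit.
(3) due by 27 January 2016 + 20 days = 16 February 2016; not done until 21 February 2016, 5 days after the deadline.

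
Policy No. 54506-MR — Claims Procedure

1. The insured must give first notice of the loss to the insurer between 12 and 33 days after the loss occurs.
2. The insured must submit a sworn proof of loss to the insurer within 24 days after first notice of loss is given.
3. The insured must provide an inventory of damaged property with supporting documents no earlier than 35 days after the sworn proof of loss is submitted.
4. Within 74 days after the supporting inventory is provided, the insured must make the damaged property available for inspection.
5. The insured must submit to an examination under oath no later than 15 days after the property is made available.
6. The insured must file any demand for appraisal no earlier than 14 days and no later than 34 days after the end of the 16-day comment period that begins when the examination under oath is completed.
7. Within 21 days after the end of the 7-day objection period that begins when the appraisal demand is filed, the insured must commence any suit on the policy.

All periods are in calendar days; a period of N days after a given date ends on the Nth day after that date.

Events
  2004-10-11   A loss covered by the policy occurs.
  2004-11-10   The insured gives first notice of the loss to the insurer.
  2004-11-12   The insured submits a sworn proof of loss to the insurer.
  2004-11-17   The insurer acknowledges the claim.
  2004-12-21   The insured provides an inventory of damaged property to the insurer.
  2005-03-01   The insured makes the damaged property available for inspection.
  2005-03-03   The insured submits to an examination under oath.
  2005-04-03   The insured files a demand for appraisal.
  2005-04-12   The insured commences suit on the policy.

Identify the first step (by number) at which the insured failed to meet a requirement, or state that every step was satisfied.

None — every step was satisfied

Step 1: the window is 12–33 days after 2004-10-11 (when the loss occurs), so 2004-10-23 through 2004-11-13; done 2004-11-10, which is between those dates.
Step 2: 24 days after 2004-11-10 (when first notice of loss is given) is 2004-12-04; 2004-11-12 is within that limit.
Step 3: the earliest permitted date is 35 days after 2004-11-12 (when the sworn proof of loss is submitted), i.e. 2004-12-17; done 2004-12-21 — permitted.
Step 4: 74 days after 2004-12-21 (when the supporting inventory is provided) is 2005-03-05; done 2005-03-01 — timely.
Step 5: 15 days after 2005-03-01 (when the property is made available) is 2005-03-16; done 2005-03-03 — timely.
Step 6: the window is 14–34 days after 2005-03-19 (end of the 16-day comment period, which began when the examination under oath is completed on 2005-03-03), so 2005-04-02 through 2005-04-22; done 2005-04-03 — within the window.
Step 7: 21 days after 2005-04-10 (end of the 7-day objection period, which began when the appraisal demand is filed on 2005-04-03) is 2005-05-01; done 2005-04-12 — timely.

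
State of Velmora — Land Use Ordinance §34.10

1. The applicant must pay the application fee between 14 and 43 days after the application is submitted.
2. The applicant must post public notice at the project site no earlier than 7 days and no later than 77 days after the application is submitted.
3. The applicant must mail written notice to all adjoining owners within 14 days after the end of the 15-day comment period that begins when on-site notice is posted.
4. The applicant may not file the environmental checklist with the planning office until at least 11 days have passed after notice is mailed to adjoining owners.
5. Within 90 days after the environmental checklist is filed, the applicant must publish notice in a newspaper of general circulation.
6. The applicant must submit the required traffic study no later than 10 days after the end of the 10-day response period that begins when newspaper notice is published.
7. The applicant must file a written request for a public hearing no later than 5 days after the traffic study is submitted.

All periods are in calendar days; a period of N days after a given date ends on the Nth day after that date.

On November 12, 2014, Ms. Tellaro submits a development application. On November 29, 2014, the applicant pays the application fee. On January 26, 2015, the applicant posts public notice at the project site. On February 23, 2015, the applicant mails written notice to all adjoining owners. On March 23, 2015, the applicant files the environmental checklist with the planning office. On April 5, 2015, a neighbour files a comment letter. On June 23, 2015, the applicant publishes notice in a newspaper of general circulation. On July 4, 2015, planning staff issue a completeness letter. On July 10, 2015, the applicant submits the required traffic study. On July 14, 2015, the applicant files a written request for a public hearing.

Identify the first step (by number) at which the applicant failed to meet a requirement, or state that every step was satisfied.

Step 1 — 14 and 43 days from November 12, 2014 (when the application is submitted) are November 26, 2014 and December 25, 2014 respectively; done November 29, 2014 — within the window.
Step 2 — 7 and 77 days from November 12, 2014 (when the application is submitted) are November 19, 2014 and January 28, 2015 respectively; January 26, 2015 falls inside that range.
Step 3 — counting 14 days from February 10, 2015 (end of the 15-day comment period, which began when on-site notice is posted on January 26, 2015) gives a deadline of February 24, 2015; done February 23, 2015 — timely.
Step 4 — must wait 11 days from February 23, 2015 (when notice is mailed to adjoining owners), so not before March 6, 2015; done March 23, 2015 — permitted.
Step 5 — counting 90 days from March 23, 2015 (when the environmental checklist is filed) gives a deadline of June 21, 2015; June 23, 2015 misses that deadline by 2 days.

Step 5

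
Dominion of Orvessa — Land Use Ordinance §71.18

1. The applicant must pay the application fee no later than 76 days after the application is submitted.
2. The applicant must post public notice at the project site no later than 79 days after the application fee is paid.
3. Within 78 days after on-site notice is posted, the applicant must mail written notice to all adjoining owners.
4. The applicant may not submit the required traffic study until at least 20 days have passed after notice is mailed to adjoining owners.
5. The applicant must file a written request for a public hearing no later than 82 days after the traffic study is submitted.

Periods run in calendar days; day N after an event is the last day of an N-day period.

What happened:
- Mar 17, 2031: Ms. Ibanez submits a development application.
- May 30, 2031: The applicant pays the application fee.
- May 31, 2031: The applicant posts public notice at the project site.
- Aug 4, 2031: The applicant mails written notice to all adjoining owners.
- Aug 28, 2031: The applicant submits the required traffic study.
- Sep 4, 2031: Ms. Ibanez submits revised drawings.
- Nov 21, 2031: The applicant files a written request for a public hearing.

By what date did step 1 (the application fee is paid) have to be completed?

Jun 1, 2031

Step 1 runs from Mar 17, 2031, when the application is submitted. 76 days after Mar 17, 2031 is Jun 1, 2031.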